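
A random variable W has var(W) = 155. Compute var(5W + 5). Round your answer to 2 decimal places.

var(5W + 5) = (5)²·var(W) = 25·155 = 3875

3875.00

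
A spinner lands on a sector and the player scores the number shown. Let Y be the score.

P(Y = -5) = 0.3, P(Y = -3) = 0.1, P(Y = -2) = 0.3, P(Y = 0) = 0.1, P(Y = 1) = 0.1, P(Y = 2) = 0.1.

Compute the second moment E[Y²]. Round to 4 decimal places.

E[Y²] = (-5)²(0.3) + (-3)²(0.1) + (-2)²(0.3) + (0)²(0.1) + (1)²(0.1) + (2)²(0.1) = 10.1

10.1000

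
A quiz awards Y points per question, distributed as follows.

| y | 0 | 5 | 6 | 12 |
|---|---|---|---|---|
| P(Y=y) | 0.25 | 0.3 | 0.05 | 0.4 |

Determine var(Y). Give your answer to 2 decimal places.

E[Y] = (0)(0.25) + (5)(0.3) + (6)(0.05) + (12)(0.4) = 6.6
E[Y²] = (0)²(0.25) + (5)²(0.3) + (6)²(0.05) + (12)²(0.4) = 66.9
var(Y) = E[Y²] − (E[Y])² = 66.9 − (6.6)² = 23.34

23.34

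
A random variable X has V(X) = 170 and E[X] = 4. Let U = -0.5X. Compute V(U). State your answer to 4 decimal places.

42.5000

V(-0.5X) = (-0.5)²·V(X) = 0.25·170 = 42.5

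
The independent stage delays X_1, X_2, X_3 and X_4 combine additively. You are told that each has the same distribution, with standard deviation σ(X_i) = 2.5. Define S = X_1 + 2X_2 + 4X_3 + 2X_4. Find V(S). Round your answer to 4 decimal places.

156.2500

V(X_i) = (2.5)² = 6.25
By independence, V(S) = (1)²V(X_1) + (2)²V(X_2) + (4)²V(X_3) + (2)²V(X_4)
= (1)²·6.25 + (2)²·6.25 + (4)²·6.25 + (2)²·6.25 = 156.25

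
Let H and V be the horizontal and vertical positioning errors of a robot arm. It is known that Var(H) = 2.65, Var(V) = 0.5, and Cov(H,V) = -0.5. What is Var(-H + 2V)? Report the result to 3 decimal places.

Var(-H + 2V) = (-1)²·Var(H) + (2)²·Var(V) + 2·(-1)·(2)·Cov(H,V)
= 1·2.65 + 4·0.5 + -4·-0.5 = 6.65

6.650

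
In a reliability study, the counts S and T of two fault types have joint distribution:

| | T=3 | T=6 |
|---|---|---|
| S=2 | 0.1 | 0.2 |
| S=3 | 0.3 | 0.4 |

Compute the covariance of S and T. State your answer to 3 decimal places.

-0.060

E[S] = 2.7,  E[T] = 4.8
E[ST] = 12.9
Cov(S,T) = E[ST] − E[S]E[T] = 12.9 − (2.7)(4.8) = -0.06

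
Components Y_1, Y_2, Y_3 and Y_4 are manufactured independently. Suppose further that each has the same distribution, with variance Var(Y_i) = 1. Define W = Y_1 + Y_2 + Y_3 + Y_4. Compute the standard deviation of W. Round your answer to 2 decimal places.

By independence, Var(W) = (1)²Var(Y_1) + (1)²Var(Y_2) + (1)²Var(Y_3) + (1)²Var(Y_4)
= (1)²·1 + (1)²·1 + (1)²·1 + (1)²·1 = 4
σ(W) = √4 ≈ 2.00

2.00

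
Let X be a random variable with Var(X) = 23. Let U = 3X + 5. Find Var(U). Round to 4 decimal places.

Var(3X + 5) = (3)²·Var(X) = 9·23 = 207

207.0000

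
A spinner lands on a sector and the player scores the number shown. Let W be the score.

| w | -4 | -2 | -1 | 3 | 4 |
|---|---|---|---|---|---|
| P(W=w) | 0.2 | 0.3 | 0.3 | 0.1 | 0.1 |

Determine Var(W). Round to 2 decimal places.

6.20

E[W] = (-4)(0.2) + (-2)(0.3) + (-1)(0.3) + (3)(0.1) + (4)(0.1) = -1
E[W²] = (-4)²(0.2) + (-2)²(0.3) + (-1)²(0.3) + (3)²(0.1) + (4)²(0.1) = 7.2
Var(W) = E[W²] − (E[W])² = 7.2 − (-1)² = 6.2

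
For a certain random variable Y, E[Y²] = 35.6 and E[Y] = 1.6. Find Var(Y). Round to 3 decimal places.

Var(Y) = 35.6 − (1.6)² = 33.04

33.040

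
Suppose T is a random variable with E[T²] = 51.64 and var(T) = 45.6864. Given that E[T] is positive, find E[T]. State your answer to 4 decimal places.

2.4400

(E[T])² = E[T²] − var(T) = 51.64 − 45.6864 = 5.9536
E[T] = √5.9536 = 2.44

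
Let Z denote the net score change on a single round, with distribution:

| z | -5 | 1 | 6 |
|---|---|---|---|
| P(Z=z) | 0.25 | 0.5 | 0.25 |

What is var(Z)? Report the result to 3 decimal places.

15.188

E[Z] = (-5)(0.25) + (1)(0.5) + (6)(0.25) = 0.75
E[Z²] = (-5)²(0.25) + (1)²(0.5) + (6)²(0.25) = 15.75
var(Z) = E[Z²] − (E[Z])² = 15.75 − (0.75)² = 15.1875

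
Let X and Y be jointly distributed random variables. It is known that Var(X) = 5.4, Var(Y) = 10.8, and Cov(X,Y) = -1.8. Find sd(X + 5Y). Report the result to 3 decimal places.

Var(X + 5Y) = (1)²·Var(X) + (5)²·Var(Y) + 2·(1)·(5)·Cov(X,Y)
= 1·5.4 + 25·10.8 + 10·-1.8 = 257.4
sd(X + 5Y) = √257.4 ≈ 16.044

16.044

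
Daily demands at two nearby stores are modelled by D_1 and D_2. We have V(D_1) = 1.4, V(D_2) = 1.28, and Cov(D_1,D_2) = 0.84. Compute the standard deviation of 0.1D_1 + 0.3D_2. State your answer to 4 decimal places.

0.4238

V(0.1D_1 + 0.3D_2) = (0.1)²·V(D_1) + (0.3)²·V(D_2) + 2·(0.1)·(0.3)·Cov(D_1,D_2)
= 0.01·1.4 + 0.09·1.28 + 0.06·0.84 = 0.1796
SD(0.1D_1 + 0.3D_2) = √0.1796 ≈ 0.4238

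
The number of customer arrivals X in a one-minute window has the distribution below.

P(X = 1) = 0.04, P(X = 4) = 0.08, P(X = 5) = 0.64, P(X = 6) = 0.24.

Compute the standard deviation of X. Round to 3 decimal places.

0.980

E[X] = (1)(0.04) + (4)(0.08) + (5)(0.64) + (6)(0.24) = 5
E[X²] = (1)²(0.04) + (4)²(0.08) + (5)²(0.64) + (6)²(0.24) = 25.96
Var(X) = E[X²] − (E[X])² = 25.96 − (5)² = 0.96
SD(X) = √0.96 ≈ 0.980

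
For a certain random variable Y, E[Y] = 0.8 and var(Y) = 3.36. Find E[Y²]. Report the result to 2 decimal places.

4.00

E[Y²] = var(Y) + (E[Y])² = 3.36 + (0.8)² = 4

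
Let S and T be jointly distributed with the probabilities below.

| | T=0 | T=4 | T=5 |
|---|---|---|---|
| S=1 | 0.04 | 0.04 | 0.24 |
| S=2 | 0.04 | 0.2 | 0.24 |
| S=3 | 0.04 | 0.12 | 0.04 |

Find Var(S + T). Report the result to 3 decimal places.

2.554

E[S] = 1.88,  E[T] = 4.04,  E[ST] = 7.4
Var(S) = 4.04 − (1.88)² = 0.5056;  Var(T) = 18.76 − (4.04)² = 2.4384
cov(S,T) = 7.4 − (1.88)(4.04) = -0.1952
Var(S + T) = (1)²·0.5056 + (1)²·2.4384 + 2·(1)·(1)·-0.1952 = 2.5536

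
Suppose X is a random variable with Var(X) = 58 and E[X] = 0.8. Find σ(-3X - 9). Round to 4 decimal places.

Var(-3X - 9) = (-3)²·58 = 522
σ(-3X - 9) = √522 ≈ 22.8473

22.8473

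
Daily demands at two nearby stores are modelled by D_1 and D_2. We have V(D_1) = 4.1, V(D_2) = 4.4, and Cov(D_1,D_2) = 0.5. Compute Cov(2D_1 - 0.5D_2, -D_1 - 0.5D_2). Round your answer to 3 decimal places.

Cov(2D_1 - 0.5D_2, -D_1 - 0.5D_2) = (2)(-1)V(D_1) + (-0.5)(-0.5)V(D_2) + [(2)(-0.5) + (-0.5)(-1)]Cov(D_1,D_2)
= -2·4.1 + 0.25·4.4 + -0.5·0.5 = -7.35

-7.350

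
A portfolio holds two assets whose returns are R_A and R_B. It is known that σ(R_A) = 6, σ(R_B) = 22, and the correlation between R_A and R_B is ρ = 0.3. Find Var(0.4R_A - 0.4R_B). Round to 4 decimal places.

Var(R_A) = (6)² = 36;  Var(R_B) = (22)² = 484
Cov(R_A,R_B) = ρ·σ(R_A)·σ(R_B) = 0.3·6·22 = 39.6
Var(0.4R_A - 0.4R_B) = (0.4)²·Var(R_A) + (-0.4)²·Var(R_B) + 2·(0.4)·(-0.4)·Cov(R_A,R_B)
= 0.16·36 + 0.16·484 + -0.32·39.6 = 70.528

70.5280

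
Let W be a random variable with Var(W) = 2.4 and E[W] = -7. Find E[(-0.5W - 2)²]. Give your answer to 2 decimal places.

2.85

E[-0.5W - 2] = -0.5·-7 − 2 = 1.5
Var(-0.5W - 2) = (-0.5)²·2.4 = 0.6
E[(-0.5W - 2)²] = Var((-0.5W - 2)) + (E[(-0.5W - 2)])² = 0.6 + (1.5)² = 2.85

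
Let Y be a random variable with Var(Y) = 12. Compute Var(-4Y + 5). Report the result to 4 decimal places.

Var(-4Y + 5) = (-4)²·Var(Y) = 16·12 = 192

192.0000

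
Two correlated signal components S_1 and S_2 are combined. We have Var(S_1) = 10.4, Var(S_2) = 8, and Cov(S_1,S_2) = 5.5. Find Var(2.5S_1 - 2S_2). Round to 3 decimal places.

Var(2.5S_1 - 2S_2) = (2.5)²·Var(S_1) + (-2)²·Var(S_2) + 2·(2.5)·(-2)·Cov(S_1,S_2)
= 6.25·10.4 + 4·8 + -10·5.5 = 42

42.000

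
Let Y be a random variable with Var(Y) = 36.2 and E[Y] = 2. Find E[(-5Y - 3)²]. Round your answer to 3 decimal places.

E[-5Y - 3] = -5·2 − 3 = -13
Var(-5Y - 3) = (-5)²·36.2 = 905
E[(-5Y - 3)²] = Var((-5Y - 3)) + (E[(-5Y - 3)])² = 905 + (-13)² = 1074

1074.000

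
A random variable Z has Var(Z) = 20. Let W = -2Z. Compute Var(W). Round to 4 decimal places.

80.0000

Var(-2Z) = (-2)²·Var(Z) = 4·20 = 80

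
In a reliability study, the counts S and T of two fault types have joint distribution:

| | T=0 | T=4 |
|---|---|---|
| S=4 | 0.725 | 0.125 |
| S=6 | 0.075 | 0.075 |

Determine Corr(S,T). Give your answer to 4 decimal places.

E[S] = 4.3,  E[T] = 0.8
E[ST] = 3.8
cov(S,T) = E[ST] − E[S]E[T] = 3.8 − (4.3)(0.8) = 0.36
Var(S) = 0.51,  Var(T) = 2.56
ρ = 0.36 / √(0.51·2.56) ≈ 0.3151

0.3151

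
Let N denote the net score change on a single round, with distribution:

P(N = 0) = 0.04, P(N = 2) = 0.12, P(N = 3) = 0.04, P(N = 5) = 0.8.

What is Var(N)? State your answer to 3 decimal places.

1.830

E[N] = (0)(0.04) + (2)(0.12) + (3)(0.04) + (5)(0.8) = 4.36
E[N²] = (0)²(0.04) + (2)²(0.12) + (3)²(0.04) + (5)²(0.8) = 20.84
Var(N) = E[N²] − (E[N])² = 20.84 − (4.36)² = 1.8304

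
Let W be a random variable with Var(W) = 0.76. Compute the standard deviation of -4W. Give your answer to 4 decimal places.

3.4871

Var(-4W) = (-4)²·0.76 = 12.16
σ(-4W) = √12.16 ≈ 3.4871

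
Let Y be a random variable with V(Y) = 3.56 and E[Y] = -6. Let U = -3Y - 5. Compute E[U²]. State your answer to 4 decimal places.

E[-3Y - 5] = -3·-6 − 5 = 13
V(-3Y - 5) = (-3)²·3.56 = 32.04
E[U²] = V(U) + (E[U])² = 32.04 + (13)² = 201.04

201.0400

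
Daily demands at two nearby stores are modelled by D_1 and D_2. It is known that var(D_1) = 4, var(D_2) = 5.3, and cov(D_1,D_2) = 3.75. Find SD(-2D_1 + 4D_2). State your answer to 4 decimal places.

var(-2D_1 + 4D_2) = (-2)²·var(D_1) + (4)²·var(D_2) + 2·(-2)·(4)·cov(D_1,D_2)
= 4·4 + 16·5.3 + -16·3.75 = 40.8
SD(-2D_1 + 4D_2) = √40.8 ≈ 6.3875

6.3875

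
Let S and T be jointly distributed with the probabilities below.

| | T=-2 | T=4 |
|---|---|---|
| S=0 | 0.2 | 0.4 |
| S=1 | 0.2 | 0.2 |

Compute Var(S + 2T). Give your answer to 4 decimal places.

E[S] = 0.4,  E[T] = 1.6,  E[ST] = 0.4
Var(S) = 0.4 − (0.4)² = 0.24;  Var(T) = 11.2 − (1.6)² = 8.64
Cov(S,T) = 0.4 − (0.4)(1.6) = -0.24
Var(S + 2T) = (1)²·0.24 + (2)²·8.64 + 2·(1)·(2)·-0.24 = 33.84

33.8400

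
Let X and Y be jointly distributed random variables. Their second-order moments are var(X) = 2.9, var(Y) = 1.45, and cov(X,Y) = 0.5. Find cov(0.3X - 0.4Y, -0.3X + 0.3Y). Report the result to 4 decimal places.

cov(0.3X - 0.4Y, -0.3X + 0.3Y) = (0.3)(-0.3)var(X) + (-0.4)(0.3)var(Y) + [(0.3)(0.3) + (-0.4)(-0.3)]cov(X,Y)
= -0.09·2.9 + -0.12·1.45 + 0.21·0.5 = -0.33

-0.3300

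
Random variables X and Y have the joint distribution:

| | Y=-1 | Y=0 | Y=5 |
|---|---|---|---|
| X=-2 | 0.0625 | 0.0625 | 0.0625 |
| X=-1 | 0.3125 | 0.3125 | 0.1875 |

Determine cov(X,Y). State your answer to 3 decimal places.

-0.086

E[X] = -1.1875,  E[Y] = 0.875
E[XY] = -1.125
cov(X,Y) = E[XY] − E[X]E[Y] = -1.125 − (-1.1875)(0.875) = -0.0859375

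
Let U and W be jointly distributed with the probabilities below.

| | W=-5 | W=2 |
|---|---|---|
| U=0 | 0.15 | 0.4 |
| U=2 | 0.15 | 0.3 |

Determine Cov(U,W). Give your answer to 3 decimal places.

E[U] = 0.9,  E[W] = -0.1
E[UW] = -0.3
Cov(U,W) = E[UW] − E[U]E[W] = -0.3 − (0.9)(-0.1) = -0.21

-0.210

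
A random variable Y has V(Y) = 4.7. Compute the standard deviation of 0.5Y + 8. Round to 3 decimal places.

V(0.5Y + 8) = (0.5)²·4.7 = 1.175
sd(0.5Y + 8) = √1.175 ≈ 1.084

1.084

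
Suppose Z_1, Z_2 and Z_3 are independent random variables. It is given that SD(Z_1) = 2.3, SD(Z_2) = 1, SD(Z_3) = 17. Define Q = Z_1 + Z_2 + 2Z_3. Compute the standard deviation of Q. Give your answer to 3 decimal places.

34.092

Var(Z_1) = 5.29, Var(Z_2) = 1, Var(Z_3) = 289
By independence, Var(Q) = (1)²Var(Z_1) + (1)²Var(Z_2) + (2)²Var(Z_3)
= (1)²·5.29 + (1)²·1 + (2)²·289 = 1162.29
SD(Q) = √1162.29 ≈ 34.092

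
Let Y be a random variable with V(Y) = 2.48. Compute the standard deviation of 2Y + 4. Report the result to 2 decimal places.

V(2Y + 4) = (2)²·2.48 = 9.92
sd(2Y + 4) = √9.92 ≈ 3.15

3.15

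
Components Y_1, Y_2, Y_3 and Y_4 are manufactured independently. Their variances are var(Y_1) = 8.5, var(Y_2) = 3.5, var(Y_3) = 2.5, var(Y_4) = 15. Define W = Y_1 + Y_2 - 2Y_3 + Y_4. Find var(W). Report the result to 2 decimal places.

By independence, var(W) = (1)²var(Y_1) + (1)²var(Y_2) + (-2)²var(Y_3) + (1)²var(Y_4)
= (1)²·8.5 + (1)²·3.5 + (-2)²·2.5 + (1)²·15 = 37

37.00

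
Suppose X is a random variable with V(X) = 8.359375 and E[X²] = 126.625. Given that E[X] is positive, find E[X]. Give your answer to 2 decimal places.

10.88

(E[X])² = E[X²] − V(X) = 126.625 − 8.359375 = 118.265625
E[X] = √118.265625 = 10.875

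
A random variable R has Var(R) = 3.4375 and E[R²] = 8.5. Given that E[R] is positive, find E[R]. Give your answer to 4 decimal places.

2.2500

(E[R])² = E[R²] − Var(R) = 8.5 − 3.4375 = 5.0625
E[R] = √5.0625 = 2.25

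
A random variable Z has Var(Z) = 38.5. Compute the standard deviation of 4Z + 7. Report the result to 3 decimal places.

24.819

Var(4Z + 7) = (4)²·38.5 = 616
sd(4Z + 7) = √616 ≈ 24.819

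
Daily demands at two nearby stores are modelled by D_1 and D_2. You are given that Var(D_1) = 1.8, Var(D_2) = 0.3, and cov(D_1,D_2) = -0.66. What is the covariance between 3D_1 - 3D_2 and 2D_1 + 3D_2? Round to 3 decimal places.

cov(3D_1 - 3D_2, 2D_1 + 3D_2) = (3)(2)Var(D_1) + (-3)(3)Var(D_2) + [(3)(3) + (-3)(2)]cov(D_1,D_2)
= 6·1.8 + -9·0.3 + 3·-0.66 = 6.12

6.120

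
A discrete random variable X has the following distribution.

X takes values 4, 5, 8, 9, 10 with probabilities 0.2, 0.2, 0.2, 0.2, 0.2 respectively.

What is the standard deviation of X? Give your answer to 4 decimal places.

E[X] = (4)(0.2) + (5)(0.2) + (8)(0.2) + (9)(0.2) + (10)(0.2) = 7.2
E[X²] = (4)²(0.2) + (5)²(0.2) + (8)²(0.2) + (9)²(0.2) + (10)²(0.2) = 57.2
Var(X) = E[X²] − (E[X])² = 57.2 − (7.2)² = 5.36
SD(X) = √5.36 ≈ 2.3152

2.3152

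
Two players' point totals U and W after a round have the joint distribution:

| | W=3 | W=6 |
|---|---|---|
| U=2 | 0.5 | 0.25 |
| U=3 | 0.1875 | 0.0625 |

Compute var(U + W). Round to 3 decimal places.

2.027

E[U] = 2.25,  E[W] = 3.9375,  E[UW] = 8.8125
var(U) = 5.25 − (2.25)² = 0.1875;  var(W) = 17.4375 − (3.9375)² = 1.93359375
Cov(U,W) = 8.8125 − (2.25)(3.9375) = -0.046875
var(U + W) = (1)²·0.1875 + (1)²·1.93359375 + 2·(1)·(1)·-0.046875 = 2.02734375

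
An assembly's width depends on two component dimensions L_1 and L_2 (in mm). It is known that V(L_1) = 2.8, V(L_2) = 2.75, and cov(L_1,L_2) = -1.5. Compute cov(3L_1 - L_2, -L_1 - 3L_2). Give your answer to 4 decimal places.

11.8500

cov(3L_1 - L_2, -L_1 - 3L_2) = (3)(-1)V(L_1) + (-1)(-3)V(L_2) + [(3)(-3) + (-1)(-1)]cov(L_1,L_2)
= -3·2.8 + 3·2.75 + -8·-1.5 = 11.85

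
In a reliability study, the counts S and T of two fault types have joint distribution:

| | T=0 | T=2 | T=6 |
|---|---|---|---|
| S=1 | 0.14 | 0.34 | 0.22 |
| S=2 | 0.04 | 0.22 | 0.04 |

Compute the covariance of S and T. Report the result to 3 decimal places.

E[S] = 1.3,  E[T] = 2.68
E[ST] = 3.36
Cov(S,T) = E[ST] − E[S]E[T] = 3.36 − (1.3)(2.68) = -0.124

-0.124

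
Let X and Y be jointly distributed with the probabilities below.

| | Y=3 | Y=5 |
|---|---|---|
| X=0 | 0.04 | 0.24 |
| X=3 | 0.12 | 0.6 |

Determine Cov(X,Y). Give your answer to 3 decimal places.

-0.029

E[X] = 2.16,  E[Y] = 4.68
E[XY] = 10.08
Cov(X,Y) = E[XY] − E[X]E[Y] = 10.08 − (2.16)(4.68) = -0.0288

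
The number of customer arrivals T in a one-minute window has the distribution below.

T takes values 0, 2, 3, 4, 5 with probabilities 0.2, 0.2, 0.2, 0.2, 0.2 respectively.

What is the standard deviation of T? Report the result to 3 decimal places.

E[T] = (0)(0.2) + (2)(0.2) + (3)(0.2) + (4)(0.2) + (5)(0.2) = 2.8
E[T²] = (0)²(0.2) + (2)²(0.2) + (3)²(0.2) + (4)²(0.2) + (5)²(0.2) = 10.8
V(T) = E[T²] − (E[T])² = 10.8 − (2.8)² = 2.96
SD(T) = √2.96 ≈ 1.720

1.720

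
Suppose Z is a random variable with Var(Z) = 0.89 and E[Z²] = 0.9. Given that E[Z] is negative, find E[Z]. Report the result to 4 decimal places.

(E[Z])² = E[Z²] − Var(Z) = 0.9 − 0.89 = 0.01
E[Z] = −√0.01 = -0.1

-0.1000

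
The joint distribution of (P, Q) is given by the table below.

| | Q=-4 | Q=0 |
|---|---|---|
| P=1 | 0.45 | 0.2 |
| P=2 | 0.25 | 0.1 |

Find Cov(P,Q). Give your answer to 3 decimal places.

-0.020

E[P] = 1.35,  E[Q] = -2.8
E[PQ] = -3.8
Cov(P,Q) = E[PQ] − E[P]E[Q] = -3.8 − (1.35)(-2.8) = -0.02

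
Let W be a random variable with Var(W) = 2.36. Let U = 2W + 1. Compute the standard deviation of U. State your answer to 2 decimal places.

3.07

Var(2W + 1) = (2)²·2.36 = 9.44
sd(U) = √9.44 ≈ 3.07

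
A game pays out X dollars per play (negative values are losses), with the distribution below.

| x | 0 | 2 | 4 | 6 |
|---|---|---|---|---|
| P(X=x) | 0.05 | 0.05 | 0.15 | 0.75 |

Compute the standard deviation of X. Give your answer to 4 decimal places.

1.6000

E[X] = (0)(0.05) + (2)(0.05) + (4)(0.15) + (6)(0.75) = 5.2
E[X²] = (0)²(0.05) + (2)²(0.05) + (4)²(0.15) + (6)²(0.75) = 29.6
var(X) = E[X²] − (E[X])² = 29.6 − (5.2)² = 2.56
SD(X) = √2.56 ≈ 1.6000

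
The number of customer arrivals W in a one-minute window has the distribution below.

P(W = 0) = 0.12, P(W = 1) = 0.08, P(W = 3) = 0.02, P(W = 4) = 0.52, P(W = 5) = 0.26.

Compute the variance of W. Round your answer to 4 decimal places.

E[W] = (0)(0.12) + (1)(0.08) + (3)(0.02) + (4)(0.52) + (5)(0.26) = 3.52
E[W²] = (0)²(0.12) + (1)²(0.08) + (3)²(0.02) + (4)²(0.52) + (5)²(0.26) = 15.08
V(W) = E[W²] − (E[W])² = 15.08 − (3.52)² = 2.6896

2.6896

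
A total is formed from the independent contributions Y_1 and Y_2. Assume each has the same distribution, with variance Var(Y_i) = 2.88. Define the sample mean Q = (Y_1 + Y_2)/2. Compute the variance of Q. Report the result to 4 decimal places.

By independence, Var(Q) = (0.5)²Var(Y_1) + (0.5)²Var(Y_2)
= (0.5)²·2.88 + (0.5)²·2.88 = 1.44

1.4400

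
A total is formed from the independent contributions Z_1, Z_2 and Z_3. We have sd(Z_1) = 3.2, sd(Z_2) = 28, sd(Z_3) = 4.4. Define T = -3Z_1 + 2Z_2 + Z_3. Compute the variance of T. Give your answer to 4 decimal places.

var(Z_1) = 10.24, var(Z_2) = 784, var(Z_3) = 19.36
By independence, var(T) = (-3)²var(Z_1) + (2)²var(Z_2) + (1)²var(Z_3)
= (-3)²·10.24 + (2)²·784 + (1)²·19.36 = 3247.52

3247.5200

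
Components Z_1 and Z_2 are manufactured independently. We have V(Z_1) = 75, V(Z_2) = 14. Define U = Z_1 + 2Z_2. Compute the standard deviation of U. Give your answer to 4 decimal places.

11.4455

By independence, V(U) = (1)²V(Z_1) + (2)²V(Z_2)
= (1)²·75 + (2)²·14 = 131
σ(U) = √131 ≈ 11.4455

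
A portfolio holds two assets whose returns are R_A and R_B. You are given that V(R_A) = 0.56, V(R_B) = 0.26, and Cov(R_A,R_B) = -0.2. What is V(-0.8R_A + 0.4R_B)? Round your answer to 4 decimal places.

0.5280

V(-0.8R_A + 0.4R_B) = (-0.8)²·V(R_A) + (0.4)²·V(R_B) + 2·(-0.8)·(0.4)·Cov(R_A,R_B)
= 0.64·0.56 + 0.16·0.26 + -0.64·-0.2 = 0.528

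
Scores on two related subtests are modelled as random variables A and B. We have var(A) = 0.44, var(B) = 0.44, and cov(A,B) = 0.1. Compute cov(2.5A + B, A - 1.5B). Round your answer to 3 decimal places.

0.165

cov(2.5A + B, A - 1.5B) = (2.5)(1)var(A) + (1)(-1.5)var(B) + [(2.5)(-1.5) + (1)(1)]cov(A,B)
= 2.5·0.44 + -1.5·0.44 + -2.75·0.1 = 0.165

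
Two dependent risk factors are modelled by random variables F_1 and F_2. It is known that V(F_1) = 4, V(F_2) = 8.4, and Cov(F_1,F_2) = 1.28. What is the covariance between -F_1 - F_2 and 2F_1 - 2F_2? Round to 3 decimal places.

Cov(-F_1 - F_2, 2F_1 - 2F_2) = (-1)(2)V(F_1) + (-1)(-2)V(F_2) + [(-1)(-2) + (-1)(2)]Cov(F_1,F_2)
= -2·4 + 2·8.4 + 0·1.28 = 8.8

8.800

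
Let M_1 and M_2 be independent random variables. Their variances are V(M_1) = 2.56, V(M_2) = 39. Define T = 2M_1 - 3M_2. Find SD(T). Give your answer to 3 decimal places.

19.006

By independence, V(T) = (2)²V(M_1) + (-3)²V(M_2)
= (2)²·2.56 + (-3)²·39 = 361.24
SD(T) = √361.24 ≈ 19.006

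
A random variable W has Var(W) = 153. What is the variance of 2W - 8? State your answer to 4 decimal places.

612.0000

Var(2W - 8) = (2)²·Var(W) = 4·153 = 612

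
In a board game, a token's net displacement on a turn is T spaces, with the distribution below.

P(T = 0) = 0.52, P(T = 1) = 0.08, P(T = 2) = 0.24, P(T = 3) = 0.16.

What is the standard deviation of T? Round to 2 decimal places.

E[T] = (0)(0.52) + (1)(0.08) + (2)(0.24) + (3)(0.16) = 1.04
E[T²] = (0)²(0.52) + (1)²(0.08) + (2)²(0.24) + (3)²(0.16) = 2.48
var(T) = E[T²] − (E[T])² = 2.48 − (1.04)² = 1.3984
SD(T) = √1.3984 ≈ 1.18

1.18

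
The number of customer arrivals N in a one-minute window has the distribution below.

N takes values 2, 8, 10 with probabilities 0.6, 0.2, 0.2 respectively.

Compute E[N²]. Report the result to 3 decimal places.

35.200

E[N²] = (2)²(0.6) + (8)²(0.2) + (10)²(0.2) = 35.2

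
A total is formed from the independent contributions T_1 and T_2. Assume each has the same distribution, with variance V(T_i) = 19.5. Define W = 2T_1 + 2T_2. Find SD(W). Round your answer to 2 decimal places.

12.49

By independence, V(W) = (2)²V(T_1) + (2)²V(T_2)
= (2)²·19.5 + (2)²·19.5 = 156
SD(W) = √156 ≈ 12.49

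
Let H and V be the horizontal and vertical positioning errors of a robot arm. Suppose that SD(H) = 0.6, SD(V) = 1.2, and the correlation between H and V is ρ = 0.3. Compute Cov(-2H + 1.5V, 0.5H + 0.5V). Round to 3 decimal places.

var(H) = (0.6)² = 0.36;  var(V) = (1.2)² = 1.44
Cov(H,V) = ρ·SD(H)·SD(V) = 0.3·0.6·1.2 = 0.216
Cov(-2H + 1.5V, 0.5H + 0.5V) = (-2)(0.5)var(H) + (1.5)(0.5)var(V) + [(-2)(0.5) + (1.5)(0.5)]Cov(H,V)
= -1·0.36 + 0.75·1.44 + -0.25·0.216 = 0.666

0.666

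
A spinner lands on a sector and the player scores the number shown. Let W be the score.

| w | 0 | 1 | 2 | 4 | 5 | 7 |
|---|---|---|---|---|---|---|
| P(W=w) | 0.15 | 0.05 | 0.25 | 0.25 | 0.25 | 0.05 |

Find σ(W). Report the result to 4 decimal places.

1.9564

E[W] = (0)(0.15) + (1)(0.05) + (2)(0.25) + (4)(0.25) + (5)(0.25) + (7)(0.05) = 3.15
E[W²] = (0)²(0.15) + (1)²(0.05) + (2)²(0.25) + (4)²(0.25) + (5)²(0.25) + (7)²(0.05) = 13.75
V(W) = E[W²] − (E[W])² = 13.75 − (3.15)² = 3.8275
σ(W) = √3.8275 ≈ 1.9564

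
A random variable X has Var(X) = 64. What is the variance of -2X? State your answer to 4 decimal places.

256.0000

Var(-2X) = (-2)²·Var(X) = 4·64 = 256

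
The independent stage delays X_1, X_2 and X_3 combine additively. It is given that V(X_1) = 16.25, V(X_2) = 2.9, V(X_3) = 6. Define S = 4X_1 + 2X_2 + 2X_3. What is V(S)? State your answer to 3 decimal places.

295.600

By independence, V(S) = (4)²V(X_1) + (2)²V(X_2) + (2)²V(X_3)
= (4)²·16.25 + (2)²·2.9 + (2)²·6 = 295.6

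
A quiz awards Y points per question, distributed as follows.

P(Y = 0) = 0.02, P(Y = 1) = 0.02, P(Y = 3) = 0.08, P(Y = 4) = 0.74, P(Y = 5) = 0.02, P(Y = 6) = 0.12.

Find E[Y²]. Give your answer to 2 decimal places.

17.40

E[Y²] = (0)²(0.02) + (1)²(0.02) + (3)²(0.08) + (4)²(0.74) + (5)²(0.02) + (6)²(0.12) = 17.4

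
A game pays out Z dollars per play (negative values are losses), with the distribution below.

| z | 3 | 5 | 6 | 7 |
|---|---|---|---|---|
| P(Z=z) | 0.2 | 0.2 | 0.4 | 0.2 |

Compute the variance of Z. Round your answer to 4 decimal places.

E[Z] = (3)(0.2) + (5)(0.2) + (6)(0.4) + (7)(0.2) = 5.4
E[Z²] = (3)²(0.2) + (5)²(0.2) + (6)²(0.4) + (7)²(0.2) = 31
Var(Z) = E[Z²] − (E[Z])² = 31 − (5.4)² = 1.84

1.8400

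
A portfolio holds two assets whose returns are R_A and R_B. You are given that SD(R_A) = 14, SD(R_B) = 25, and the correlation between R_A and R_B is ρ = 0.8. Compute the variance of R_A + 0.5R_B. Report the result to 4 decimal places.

var(R_A) = (14)² = 196;  var(R_B) = (25)² = 625
cov(R_A,R_B) = ρ·SD(R_A)·SD(R_B) = 0.8·14·25 = 280
var(R_A + 0.5R_B) = (1)²·var(R_A) + (0.5)²·var(R_B) + 2·(1)·(0.5)·cov(R_A,R_B)
= 1·196 + 0.25·625 + 1·280 = 632.25

632.2500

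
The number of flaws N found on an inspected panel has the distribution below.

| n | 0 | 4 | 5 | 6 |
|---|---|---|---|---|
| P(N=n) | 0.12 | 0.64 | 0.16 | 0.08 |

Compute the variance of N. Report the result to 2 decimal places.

E[N] = (0)(0.12) + (4)(0.64) + (5)(0.16) + (6)(0.08) = 3.84
E[N²] = (0)²(0.12) + (4)²(0.64) + (5)²(0.16) + (6)²(0.08) = 17.12
V(N) = E[N²] − (E[N])² = 17.12 − (3.84)² = 2.3744

2.37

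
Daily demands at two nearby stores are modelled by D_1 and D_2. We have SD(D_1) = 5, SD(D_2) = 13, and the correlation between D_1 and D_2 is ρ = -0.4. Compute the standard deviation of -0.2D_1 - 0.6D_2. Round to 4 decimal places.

7.4565

Var(D_1) = (5)² = 25;  Var(D_2) = (13)² = 169
Cov(D_1,D_2) = ρ·SD(D_1)·SD(D_2) = -0.4·5·13 = -26
Var(-0.2D_1 - 0.6D_2) = (-0.2)²·Var(D_1) + (-0.6)²·Var(D_2) + 2·(-0.2)·(-0.6)·Cov(D_1,D_2)
= 0.04·25 + 0.36·169 + 0.24·-26 = 55.6
SD(-0.2D_1 - 0.6D_2) = √55.6 ≈ 7.4565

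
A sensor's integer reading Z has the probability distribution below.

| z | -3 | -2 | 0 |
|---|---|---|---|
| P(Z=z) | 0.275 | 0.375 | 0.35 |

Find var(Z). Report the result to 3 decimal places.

E[Z] = (-3)(0.275) + (-2)(0.375) + (0)(0.35) = -1.575
E[Z²] = (-3)²(0.275) + (-2)²(0.375) + (0)²(0.35) = 3.975
var(Z) = E[Z²] − (E[Z])² = 3.975 − (-1.575)² = 1.494375

1.494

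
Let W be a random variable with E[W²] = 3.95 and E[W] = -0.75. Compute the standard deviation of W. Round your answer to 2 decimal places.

1.84

V(W) = 3.95 − (-0.75)² = 3.3875
SD(W) = √3.3875 ≈ 1.84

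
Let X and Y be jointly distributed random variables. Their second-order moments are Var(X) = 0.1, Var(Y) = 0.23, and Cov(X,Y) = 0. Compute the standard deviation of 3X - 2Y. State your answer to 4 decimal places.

Var(3X - 2Y) = (3)²·Var(X) + (-2)²·Var(Y) + 2·(3)·(-2)·Cov(X,Y)
= 9·0.1 + 4·0.23 + -12·0 = 1.82
σ(3X - 2Y) = √1.82 ≈ 1.3491

1.3491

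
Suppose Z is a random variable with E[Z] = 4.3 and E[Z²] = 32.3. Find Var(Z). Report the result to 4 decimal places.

Var(Z) = 32.3 − (4.3)² = 13.81

13.8100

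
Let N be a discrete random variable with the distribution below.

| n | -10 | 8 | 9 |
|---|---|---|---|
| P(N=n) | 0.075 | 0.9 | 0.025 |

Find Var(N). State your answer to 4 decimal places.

22.5694

E[N] = (-10)(0.075) + (8)(0.9) + (9)(0.025) = 6.675
E[N²] = (-10)²(0.075) + (8)²(0.9) + (9)²(0.025) = 67.125
Var(N) = E[N²] − (E[N])² = 67.125 − (6.675)² = 22.569375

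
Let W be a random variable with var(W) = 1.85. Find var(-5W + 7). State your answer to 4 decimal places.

var(-5W + 7) = (-5)²·var(W) = 25·1.85 = 46.25

46.2500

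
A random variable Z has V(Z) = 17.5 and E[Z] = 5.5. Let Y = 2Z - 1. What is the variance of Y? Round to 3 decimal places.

V(2Z - 1) = (2)²·V(Z) = 4·17.5 = 70

70.000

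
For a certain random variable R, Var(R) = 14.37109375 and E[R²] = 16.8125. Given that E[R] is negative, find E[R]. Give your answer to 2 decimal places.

-1.56

(E[R])² = E[R²] − Var(R) = 16.8125 − 14.37109375 = 2.44140625
E[R] = −√2.44140625 = -1.5625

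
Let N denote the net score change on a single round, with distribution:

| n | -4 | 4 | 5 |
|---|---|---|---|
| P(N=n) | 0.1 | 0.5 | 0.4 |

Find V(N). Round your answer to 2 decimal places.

E[N] = (-4)(0.1) + (4)(0.5) + (5)(0.4) = 3.6
E[N²] = (-4)²(0.1) + (4)²(0.5) + (5)²(0.4) = 19.6
V(N) = E[N²] − (E[N])² = 19.6 − (3.6)² = 6.64

6.64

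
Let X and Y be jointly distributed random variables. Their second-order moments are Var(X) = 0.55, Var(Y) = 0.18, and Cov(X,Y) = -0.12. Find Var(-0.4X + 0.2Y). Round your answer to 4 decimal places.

0.1144

Var(-0.4X + 0.2Y) = (-0.4)²·Var(X) + (0.2)²·Var(Y) + 2·(-0.4)·(0.2)·Cov(X,Y)
= 0.16·0.55 + 0.04·0.18 + -0.16·-0.12 = 0.1144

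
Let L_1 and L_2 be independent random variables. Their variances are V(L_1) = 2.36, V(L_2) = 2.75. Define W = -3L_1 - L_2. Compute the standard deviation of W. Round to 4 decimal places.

By independence, V(W) = (-3)²V(L_1) + (-1)²V(L_2)
= (-3)²·2.36 + (-1)²·2.75 = 23.99
SD(W) = √23.99 ≈ 4.8980

4.8980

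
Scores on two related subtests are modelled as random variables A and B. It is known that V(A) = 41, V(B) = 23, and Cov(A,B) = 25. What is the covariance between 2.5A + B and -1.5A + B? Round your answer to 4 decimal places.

-105.7500

Cov(2.5A + B, -1.5A + B) = (2.5)(-1.5)V(A) + (1)(1)V(B) + [(2.5)(1) + (1)(-1.5)]Cov(A,B)
= -3.75·41 + 1·23 + 1·25 = -105.75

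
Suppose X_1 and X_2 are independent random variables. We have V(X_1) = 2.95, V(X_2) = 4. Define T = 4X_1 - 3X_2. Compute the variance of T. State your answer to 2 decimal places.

83.20

By independence, V(T) = (4)²V(X_1) + (-3)²V(X_2)
= (4)²·2.95 + (-3)²·4 = 83.2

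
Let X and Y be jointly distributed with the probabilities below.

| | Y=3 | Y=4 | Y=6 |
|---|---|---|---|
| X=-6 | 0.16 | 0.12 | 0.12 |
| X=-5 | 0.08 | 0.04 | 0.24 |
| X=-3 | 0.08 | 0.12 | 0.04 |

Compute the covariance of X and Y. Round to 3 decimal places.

-0.118

E[X] = -4.92,  E[Y] = 4.48
E[XY] = -22.16
Cov(X,Y) = E[XY] − E[X]E[Y] = -22.16 − (-4.92)(4.48) = -0.1184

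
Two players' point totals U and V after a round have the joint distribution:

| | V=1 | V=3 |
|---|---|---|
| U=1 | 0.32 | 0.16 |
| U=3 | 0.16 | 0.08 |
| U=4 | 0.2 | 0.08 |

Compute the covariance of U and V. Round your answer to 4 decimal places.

E[U] = 2.32,  E[V] = 1.64
E[UV] = 3.76
Cov(U,V) = E[UV] − E[U]E[V] = 3.76 − (2.32)(1.64) = -0.0448

-0.0448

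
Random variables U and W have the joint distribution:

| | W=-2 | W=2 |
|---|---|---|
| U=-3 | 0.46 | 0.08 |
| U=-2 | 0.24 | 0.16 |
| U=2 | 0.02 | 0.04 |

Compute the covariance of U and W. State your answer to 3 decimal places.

0.656

E[U] = -2.3,  E[W] = -0.88
E[UW] = 2.68
Cov(U,W) = E[UW] − E[U]E[W] = 2.68 − (-2.3)(-0.88) = 0.656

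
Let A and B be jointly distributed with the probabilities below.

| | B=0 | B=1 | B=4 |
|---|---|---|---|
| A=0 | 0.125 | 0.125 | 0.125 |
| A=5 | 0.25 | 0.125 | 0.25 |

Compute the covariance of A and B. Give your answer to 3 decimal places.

E[A] = 3.125,  E[B] = 1.75
E[AB] = 5.625
Cov(A,B) = E[AB] − E[A]E[B] = 5.625 − (3.125)(1.75) = 0.15625

0.156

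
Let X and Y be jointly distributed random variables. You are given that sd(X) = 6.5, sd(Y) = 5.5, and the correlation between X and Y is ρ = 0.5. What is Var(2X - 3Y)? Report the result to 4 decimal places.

Var(X) = (6.5)² = 42.25;  Var(Y) = (5.5)² = 30.25
Cov(X,Y) = ρ·sd(X)·sd(Y) = 0.5·6.5·5.5 = 17.875
Var(2X - 3Y) = (2)²·Var(X) + (-3)²·Var(Y) + 2·(2)·(-3)·Cov(X,Y)
= 4·42.25 + 9·30.25 + -12·17.875 = 226.75

226.7500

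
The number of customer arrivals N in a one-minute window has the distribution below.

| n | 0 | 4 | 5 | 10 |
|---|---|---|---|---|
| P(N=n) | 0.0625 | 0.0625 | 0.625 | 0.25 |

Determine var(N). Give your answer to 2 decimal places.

E[N] = (0)(0.0625) + (4)(0.0625) + (5)(0.625) + (10)(0.25) = 5.875
E[N²] = (0)²(0.0625) + (4)²(0.0625) + (5)²(0.625) + (10)²(0.25) = 41.625
var(N) = E[N²] − (E[N])² = 41.625 − (5.875)² = 7.109375

7.11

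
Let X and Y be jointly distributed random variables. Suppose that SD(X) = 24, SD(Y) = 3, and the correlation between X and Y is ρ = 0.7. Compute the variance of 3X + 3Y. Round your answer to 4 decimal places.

var(X) = (24)² = 576;  var(Y) = (3)² = 9
Cov(X,Y) = ρ·SD(X)·SD(Y) = 0.7·24·3 = 50.4
var(3X + 3Y) = (3)²·var(X) + (3)²·var(Y) + 2·(3)·(3)·Cov(X,Y)
= 9·576 + 9·9 + 18·50.4 = 6172.2

6172.2000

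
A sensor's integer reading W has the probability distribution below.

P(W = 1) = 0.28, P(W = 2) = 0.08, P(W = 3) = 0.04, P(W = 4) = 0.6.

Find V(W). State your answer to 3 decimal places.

E[W] = (1)(0.28) + (2)(0.08) + (3)(0.04) + (4)(0.6) = 2.96
E[W²] = (1)²(0.28) + (2)²(0.08) + (3)²(0.04) + (4)²(0.6) = 10.56
V(W) = E[W²] − (E[W])² = 10.56 − (2.96)² = 1.7984

1.798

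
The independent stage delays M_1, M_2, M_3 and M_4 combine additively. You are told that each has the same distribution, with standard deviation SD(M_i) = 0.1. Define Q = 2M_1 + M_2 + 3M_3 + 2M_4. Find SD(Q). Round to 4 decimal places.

Var(M_i) = (0.1)² = 0.01
By independence, Var(Q) = (2)²Var(M_1) + (1)²Var(M_2) + (3)²Var(M_3) + (2)²Var(M_4)
= (2)²·0.01 + (1)²·0.01 + (3)²·0.01 + (2)²·0.01 = 0.18
SD(Q) = √0.18 ≈ 0.4243

0.4243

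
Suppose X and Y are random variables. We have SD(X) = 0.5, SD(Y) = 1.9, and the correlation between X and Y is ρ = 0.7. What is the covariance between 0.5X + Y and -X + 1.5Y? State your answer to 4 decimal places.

5.1238

Var(X) = (0.5)² = 0.25;  Var(Y) = (1.9)² = 3.61
cov(X,Y) = ρ·SD(X)·SD(Y) = 0.7·0.5·1.9 = 0.665
cov(0.5X + Y, -X + 1.5Y) = (0.5)(-1)Var(X) + (1)(1.5)Var(Y) + [(0.5)(1.5) + (1)(-1)]cov(X,Y)
= -0.5·0.25 + 1.5·3.61 + -0.25·0.665 = 5.12375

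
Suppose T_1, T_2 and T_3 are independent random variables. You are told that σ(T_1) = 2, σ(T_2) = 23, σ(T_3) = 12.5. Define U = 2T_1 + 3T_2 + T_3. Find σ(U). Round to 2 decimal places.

Var(T_1) = 4, Var(T_2) = 529, Var(T_3) = 156.25
By independence, Var(U) = (2)²Var(T_1) + (3)²Var(T_2) + (1)²Var(T_3)
= (2)²·4 + (3)²·529 + (1)²·156.25 = 4933.25
σ(U) = √4933.25 ≈ 70.24

70.24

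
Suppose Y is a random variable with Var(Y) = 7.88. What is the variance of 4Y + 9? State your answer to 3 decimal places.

Var(4Y + 9) = (4)²·Var(Y) = 16·7.88 = 126.08

126.080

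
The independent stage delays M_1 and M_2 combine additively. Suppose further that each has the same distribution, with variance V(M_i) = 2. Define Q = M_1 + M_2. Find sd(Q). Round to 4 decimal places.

2.0000

By independence, V(Q) = (1)²V(M_1) + (1)²V(M_2)
= (1)²·2 + (1)²·2 = 4
sd(Q) = √4 ≈ 2.0000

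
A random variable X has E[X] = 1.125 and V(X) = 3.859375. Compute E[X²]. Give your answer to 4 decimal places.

5.1250

E[X²] = V(X) + (E[X])² = 3.859375 + (1.125)² = 5.125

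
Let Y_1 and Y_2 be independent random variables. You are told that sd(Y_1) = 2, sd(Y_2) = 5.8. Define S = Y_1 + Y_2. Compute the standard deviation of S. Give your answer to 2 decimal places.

V(Y_1) = 4, V(Y_2) = 33.64
By independence, V(S) = (1)²V(Y_1) + (1)²V(Y_2)
= (1)²·4 + (1)²·33.64 = 37.64
sd(S) = √37.64 ≈ 6.14

6.14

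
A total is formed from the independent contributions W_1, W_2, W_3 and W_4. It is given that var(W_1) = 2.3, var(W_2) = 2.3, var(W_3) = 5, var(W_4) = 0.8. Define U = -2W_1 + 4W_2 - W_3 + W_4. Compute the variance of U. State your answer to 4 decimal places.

By independence, var(U) = (-2)²var(W_1) + (4)²var(W_2) + (-1)²var(W_3) + (1)²var(W_4)
= (-2)²·2.3 + (4)²·2.3 + (-1)²·5 + (1)²·0.8 = 51.8

51.8000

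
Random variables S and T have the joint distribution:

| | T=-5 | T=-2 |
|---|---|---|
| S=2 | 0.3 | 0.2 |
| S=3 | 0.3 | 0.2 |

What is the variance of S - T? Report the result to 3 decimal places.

E[S] = 2.5,  E[T] = -3.8,  E[ST] = -9.5
Var(S) = 6.5 − (2.5)² = 0.25;  Var(T) = 16.6 − (-3.8)² = 2.16
Cov(S,T) = -9.5 − (2.5)(-3.8) = 0
Var(S - T) = (1)²·0.25 + (-1)²·2.16 + 2·(1)·(-1)·0 = 2.41

2.410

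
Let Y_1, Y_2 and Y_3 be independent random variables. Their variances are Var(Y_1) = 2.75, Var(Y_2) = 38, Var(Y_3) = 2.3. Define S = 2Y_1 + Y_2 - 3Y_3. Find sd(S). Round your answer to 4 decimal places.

By independence, Var(S) = (2)²Var(Y_1) + (1)²Var(Y_2) + (-3)²Var(Y_3)
= (2)²·2.75 + (1)²·38 + (-3)²·2.3 = 69.7
sd(S) = √69.7 ≈ 8.3487

8.3487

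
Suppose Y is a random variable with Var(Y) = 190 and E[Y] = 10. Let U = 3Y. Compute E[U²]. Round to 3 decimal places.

E[3Y] = 3·10 = 30
Var(3Y) = (3)²·190 = 1710
E[U²] = Var(U) + (E[U])² = 1710 + (30)² = 2610

2610.000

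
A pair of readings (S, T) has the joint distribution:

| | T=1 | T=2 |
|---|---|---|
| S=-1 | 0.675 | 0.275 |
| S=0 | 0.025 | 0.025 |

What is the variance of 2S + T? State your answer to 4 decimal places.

0.4400

E[S] = -0.95,  E[T] = 1.3,  E[ST] = -1.225
var(S) = 0.95 − (-0.95)² = 0.0475;  var(T) = 1.9 − (1.3)² = 0.21
cov(S,T) = -1.225 − (-0.95)(1.3) = 0.01
var(2S + T) = (2)²·0.0475 + (1)²·0.21 + 2·(2)·(1)·0.01 = 0.44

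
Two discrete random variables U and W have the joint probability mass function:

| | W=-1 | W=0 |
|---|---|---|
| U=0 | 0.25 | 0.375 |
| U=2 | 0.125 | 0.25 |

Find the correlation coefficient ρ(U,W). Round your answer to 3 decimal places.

0.067

E[U] = 0.75,  E[W] = -0.375
E[UW] = -0.25
cov(U,W) = E[UW] − E[U]E[W] = -0.25 − (0.75)(-0.375) = 0.03125
Var(U) = 0.9375,  Var(W) = 0.234375
ρ = 0.03125 / √(0.9375·0.234375) ≈ 0.067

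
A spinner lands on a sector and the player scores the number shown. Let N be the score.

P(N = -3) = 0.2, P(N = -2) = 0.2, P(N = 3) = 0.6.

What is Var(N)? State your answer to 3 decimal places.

7.360

E[N] = (-3)(0.2) + (-2)(0.2) + (3)(0.6) = 0.8
E[N²] = (-3)²(0.2) + (-2)²(0.2) + (3)²(0.6) = 8
Var(N) = E[N²] − (E[N])² = 8 − (0.8)² = 7.36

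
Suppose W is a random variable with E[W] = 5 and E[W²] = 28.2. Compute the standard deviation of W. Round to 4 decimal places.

1.7889

V(W) = 28.2 − (5)² = 3.2
σ(W) = √3.2 ≈ 1.7889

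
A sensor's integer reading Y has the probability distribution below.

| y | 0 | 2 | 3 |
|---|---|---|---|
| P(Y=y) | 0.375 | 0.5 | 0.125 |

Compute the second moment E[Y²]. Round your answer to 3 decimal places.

E[Y²] = (0)²(0.375) + (2)²(0.5) + (3)²(0.125) = 3.125

3.125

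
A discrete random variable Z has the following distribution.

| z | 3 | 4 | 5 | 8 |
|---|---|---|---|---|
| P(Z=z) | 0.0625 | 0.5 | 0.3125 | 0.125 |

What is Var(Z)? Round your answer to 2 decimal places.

E[Z] = (3)(0.0625) + (4)(0.5) + (5)(0.3125) + (8)(0.125) = 4.75
E[Z²] = (3)²(0.0625) + (4)²(0.5) + (5)²(0.3125) + (8)²(0.125) = 24.375
Var(Z) = E[Z²] − (E[Z])² = 24.375 − (4.75)² = 1.8125

1.81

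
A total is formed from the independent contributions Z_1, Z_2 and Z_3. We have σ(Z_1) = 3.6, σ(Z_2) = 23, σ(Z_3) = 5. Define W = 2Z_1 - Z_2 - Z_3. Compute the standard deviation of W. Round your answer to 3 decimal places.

24.614

Var(Z_1) = 12.96, Var(Z_2) = 529, Var(Z_3) = 25
By independence, Var(W) = (2)²Var(Z_1) + (-1)²Var(Z_2) + (-1)²Var(Z_3)
= (2)²·12.96 + (-1)²·529 + (-1)²·25 = 605.84
σ(W) = √605.84 ≈ 24.614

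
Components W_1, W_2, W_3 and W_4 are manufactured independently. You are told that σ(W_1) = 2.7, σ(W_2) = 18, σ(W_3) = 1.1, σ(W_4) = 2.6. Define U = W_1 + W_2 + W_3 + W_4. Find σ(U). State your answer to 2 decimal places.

18.42

Var(W_1) = 7.29, Var(W_2) = 324, Var(W_3) = 1.21, Var(W_4) = 6.76
By independence, Var(U) = (1)²Var(W_1) + (1)²Var(W_2) + (1)²Var(W_3) + (1)²Var(W_4)
= (1)²·7.29 + (1)²·324 + (1)²·1.21 + (1)²·6.76 = 339.26
σ(U) = √339.26 ≈ 18.42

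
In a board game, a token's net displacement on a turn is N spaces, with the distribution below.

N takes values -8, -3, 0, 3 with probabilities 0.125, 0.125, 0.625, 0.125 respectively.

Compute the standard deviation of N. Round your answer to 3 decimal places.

3.041

E[N] = (-8)(0.125) + (-3)(0.125) + (0)(0.625) + (3)(0.125) = -1
E[N²] = (-8)²(0.125) + (-3)²(0.125) + (0)²(0.625) + (3)²(0.125) = 10.25
var(N) = E[N²] − (E[N])² = 10.25 − (-1)² = 9.25
SD(N) = √9.25 ≈ 3.041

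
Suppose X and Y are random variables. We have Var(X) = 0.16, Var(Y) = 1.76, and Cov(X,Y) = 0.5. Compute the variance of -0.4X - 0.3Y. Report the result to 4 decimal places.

Var(-0.4X - 0.3Y) = (-0.4)²·Var(X) + (-0.3)²·Var(Y) + 2·(-0.4)·(-0.3)·Cov(X,Y)
= 0.16·0.16 + 0.09·1.76 + 0.24·0.5 = 0.304

0.3040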